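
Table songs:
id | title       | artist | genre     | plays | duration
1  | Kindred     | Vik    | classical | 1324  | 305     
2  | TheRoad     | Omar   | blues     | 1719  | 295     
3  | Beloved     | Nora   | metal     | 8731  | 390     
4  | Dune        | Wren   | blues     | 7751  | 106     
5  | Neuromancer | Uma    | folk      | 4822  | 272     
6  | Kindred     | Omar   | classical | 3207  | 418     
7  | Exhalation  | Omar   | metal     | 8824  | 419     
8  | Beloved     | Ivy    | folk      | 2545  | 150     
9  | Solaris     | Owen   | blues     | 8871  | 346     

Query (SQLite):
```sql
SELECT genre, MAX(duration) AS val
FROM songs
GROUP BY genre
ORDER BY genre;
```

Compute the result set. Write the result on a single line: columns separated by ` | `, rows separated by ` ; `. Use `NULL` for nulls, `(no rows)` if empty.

blues | 346 ; classical | 418 ; folk | 272 ; metal | 419

Partition songs by genre; compute MAX(duration) within each group.
  blues: ids {2, 4, 9} → MAX(duration)=346
  classical: ids {1, 6} → MAX(duration)=418
  folk: ids {5, 8} → MAX(duration)=272
  metal: ids {3, 7} → MAX(duration)=419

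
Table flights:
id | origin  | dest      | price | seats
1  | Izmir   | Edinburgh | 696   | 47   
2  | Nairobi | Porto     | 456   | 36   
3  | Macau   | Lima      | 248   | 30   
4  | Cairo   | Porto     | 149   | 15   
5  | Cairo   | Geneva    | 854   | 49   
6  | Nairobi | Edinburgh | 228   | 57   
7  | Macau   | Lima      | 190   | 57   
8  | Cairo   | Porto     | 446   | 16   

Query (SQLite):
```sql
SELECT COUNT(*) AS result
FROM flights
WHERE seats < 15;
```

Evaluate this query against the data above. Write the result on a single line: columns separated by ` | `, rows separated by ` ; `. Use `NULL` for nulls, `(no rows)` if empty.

Rows where seats < 15 → seats values: [].
COUNT(*) counts rows → 0.

0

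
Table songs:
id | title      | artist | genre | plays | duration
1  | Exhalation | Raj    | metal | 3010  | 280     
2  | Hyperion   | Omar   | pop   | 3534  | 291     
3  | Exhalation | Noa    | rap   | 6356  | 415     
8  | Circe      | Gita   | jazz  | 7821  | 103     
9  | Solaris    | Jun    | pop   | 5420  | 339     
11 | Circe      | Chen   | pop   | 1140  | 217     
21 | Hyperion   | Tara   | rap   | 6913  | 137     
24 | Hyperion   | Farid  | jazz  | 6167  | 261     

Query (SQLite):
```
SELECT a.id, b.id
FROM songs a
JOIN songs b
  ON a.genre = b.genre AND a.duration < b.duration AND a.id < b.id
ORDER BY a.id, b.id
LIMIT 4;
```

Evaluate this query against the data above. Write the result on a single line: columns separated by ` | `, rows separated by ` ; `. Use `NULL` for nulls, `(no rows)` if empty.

Pairs (a,b) with same genre, a.duration < b.duration, a.id < b.id.
genre groups: jazz:{8,24} metal:{1} pop:{2,9,11} rap:{3,21}
Ordered by (a.id, b.id); first 4.

2 | 9 ; 8 | 24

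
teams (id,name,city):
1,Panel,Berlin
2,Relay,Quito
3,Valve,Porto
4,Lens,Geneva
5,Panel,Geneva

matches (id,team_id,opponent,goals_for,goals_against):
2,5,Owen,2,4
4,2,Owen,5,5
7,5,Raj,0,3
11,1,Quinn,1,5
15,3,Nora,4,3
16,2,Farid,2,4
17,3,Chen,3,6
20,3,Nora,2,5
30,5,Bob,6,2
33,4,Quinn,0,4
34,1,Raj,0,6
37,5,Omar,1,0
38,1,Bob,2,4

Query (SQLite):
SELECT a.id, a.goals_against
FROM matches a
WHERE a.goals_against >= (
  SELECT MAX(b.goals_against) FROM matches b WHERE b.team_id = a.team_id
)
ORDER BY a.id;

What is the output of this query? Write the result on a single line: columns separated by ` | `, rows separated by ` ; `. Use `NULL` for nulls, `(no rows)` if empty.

For each matches row a, compute MAX(goals_against) over rows sharing a.team_id.
Keep row a if a.goals_against >= that per-group MAX.
  team_id=1: MAX(goals_against) = 6
  team_id=2: MAX(goals_against) = 5
  team_id=3: MAX(goals_against) = 6
  team_id=4: MAX(goals_against) = 4
  team_id=5: MAX(goals_against) = 4

2 | 4 ; 4 | 5 ; 17 | 6 ; 33 | 4 ; 34 | 6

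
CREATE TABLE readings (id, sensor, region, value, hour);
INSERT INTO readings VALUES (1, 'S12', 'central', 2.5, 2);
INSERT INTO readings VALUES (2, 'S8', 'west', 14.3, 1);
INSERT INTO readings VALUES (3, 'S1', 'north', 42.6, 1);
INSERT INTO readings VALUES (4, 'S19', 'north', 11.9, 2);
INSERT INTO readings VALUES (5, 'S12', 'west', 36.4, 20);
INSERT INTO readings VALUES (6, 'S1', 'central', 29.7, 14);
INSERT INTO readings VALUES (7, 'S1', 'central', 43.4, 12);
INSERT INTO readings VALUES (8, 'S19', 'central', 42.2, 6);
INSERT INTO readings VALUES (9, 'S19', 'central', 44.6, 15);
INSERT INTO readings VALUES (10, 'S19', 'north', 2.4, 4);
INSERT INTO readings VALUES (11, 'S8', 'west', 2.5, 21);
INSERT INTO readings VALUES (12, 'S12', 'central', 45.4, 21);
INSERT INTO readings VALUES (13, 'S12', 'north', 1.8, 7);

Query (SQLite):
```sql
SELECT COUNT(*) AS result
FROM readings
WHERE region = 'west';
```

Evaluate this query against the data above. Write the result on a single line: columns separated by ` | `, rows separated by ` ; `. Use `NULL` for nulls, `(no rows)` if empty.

3

Rows where region='west' → value values: [14.3, 36.4, 2.5].
COUNT(*) counts rows → 3.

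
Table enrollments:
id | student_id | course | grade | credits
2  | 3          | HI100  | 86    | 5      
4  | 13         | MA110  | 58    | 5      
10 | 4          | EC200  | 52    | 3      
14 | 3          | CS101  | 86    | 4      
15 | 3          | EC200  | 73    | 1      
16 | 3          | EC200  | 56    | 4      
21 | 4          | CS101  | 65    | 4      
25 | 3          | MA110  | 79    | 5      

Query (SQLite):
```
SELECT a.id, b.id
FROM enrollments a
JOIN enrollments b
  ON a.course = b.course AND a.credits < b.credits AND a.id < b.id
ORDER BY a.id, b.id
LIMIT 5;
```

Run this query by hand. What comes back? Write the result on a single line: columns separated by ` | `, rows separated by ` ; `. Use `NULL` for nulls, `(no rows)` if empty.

10 | 16 ; 15 | 16

Pairs (a,b) with same course, a.credits < b.credits, a.id < b.id.
course groups: CS101:{14,21} EC200:{10,15,16} HI100:{2} MA110:{4,25}
Ordered by (a.id, b.id); first 5.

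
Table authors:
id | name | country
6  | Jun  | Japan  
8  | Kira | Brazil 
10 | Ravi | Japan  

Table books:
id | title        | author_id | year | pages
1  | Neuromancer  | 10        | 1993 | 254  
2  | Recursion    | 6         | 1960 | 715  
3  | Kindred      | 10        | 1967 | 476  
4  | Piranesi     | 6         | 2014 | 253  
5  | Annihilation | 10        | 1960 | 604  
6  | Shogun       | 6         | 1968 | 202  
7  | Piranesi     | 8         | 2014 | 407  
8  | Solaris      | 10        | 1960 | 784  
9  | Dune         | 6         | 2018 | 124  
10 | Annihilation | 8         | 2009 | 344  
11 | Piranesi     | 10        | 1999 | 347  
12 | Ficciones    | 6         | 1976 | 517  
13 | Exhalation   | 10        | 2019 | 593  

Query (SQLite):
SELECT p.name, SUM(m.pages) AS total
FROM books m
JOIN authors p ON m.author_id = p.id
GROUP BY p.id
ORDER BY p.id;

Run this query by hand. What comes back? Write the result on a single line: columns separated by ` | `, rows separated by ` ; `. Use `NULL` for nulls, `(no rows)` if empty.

Jun | 1811 ; Kira | 751 ; Ravi | 3058

Join each books row to its authors via author_id.
Group joined rows by authors.id; compute SUM(m.pages) per group.
  6: ids {2, 4, 6, 9, 12} → SUM(m.pages)=1811
  8: ids {7, 10} → SUM(m.pages)=751
  10: ids {1, 3, 5, 8, 11, 13} → SUM(m.pages)=3058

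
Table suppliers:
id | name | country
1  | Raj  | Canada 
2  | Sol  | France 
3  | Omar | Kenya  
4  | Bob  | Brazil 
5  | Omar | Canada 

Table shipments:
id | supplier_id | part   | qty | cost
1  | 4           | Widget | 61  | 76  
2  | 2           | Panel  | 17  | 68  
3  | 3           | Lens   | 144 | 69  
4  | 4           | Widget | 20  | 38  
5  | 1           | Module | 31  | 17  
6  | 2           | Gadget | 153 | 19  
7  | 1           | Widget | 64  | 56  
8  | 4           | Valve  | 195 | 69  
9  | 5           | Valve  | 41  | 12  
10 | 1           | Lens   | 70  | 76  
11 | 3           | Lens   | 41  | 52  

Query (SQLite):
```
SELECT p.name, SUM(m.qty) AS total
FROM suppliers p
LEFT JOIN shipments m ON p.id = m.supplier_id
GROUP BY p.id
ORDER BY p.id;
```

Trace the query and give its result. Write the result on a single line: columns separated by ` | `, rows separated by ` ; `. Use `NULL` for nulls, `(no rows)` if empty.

LEFT JOIN keeps every suppliers row; unmatched ones get NULL for shipments columns.
Group by suppliers.id and compute SUM(m.qty). SUM over an all-NULL group is NULL.
  1: ids {5, 7, 10} → SUM(m.qty)=165
  2: ids {2, 6} → SUM(m.qty)=170
  3: ids {3, 11} → SUM(m.qty)=185
  4: ids {1, 4, 8} → SUM(m.qty)=276
  5: ids {9} → SUM(m.qty)=41

Raj | 165 ; Sol | 170 ; Omar | 185 ; Bob | 276 ; Omar | 41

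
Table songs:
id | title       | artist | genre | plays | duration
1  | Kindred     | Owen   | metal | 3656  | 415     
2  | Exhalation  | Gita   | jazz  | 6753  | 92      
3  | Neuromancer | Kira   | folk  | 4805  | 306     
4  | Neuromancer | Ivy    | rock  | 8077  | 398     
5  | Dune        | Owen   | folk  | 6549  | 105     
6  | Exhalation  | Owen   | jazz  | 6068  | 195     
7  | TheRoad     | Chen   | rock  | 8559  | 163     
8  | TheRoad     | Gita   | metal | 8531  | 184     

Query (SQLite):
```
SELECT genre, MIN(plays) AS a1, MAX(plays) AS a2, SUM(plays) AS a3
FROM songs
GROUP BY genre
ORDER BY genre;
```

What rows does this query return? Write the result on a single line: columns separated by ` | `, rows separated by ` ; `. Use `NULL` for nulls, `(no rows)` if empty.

folk | 4805 | 6549 | 11354 ; jazz | 6068 | 6753 | 12821 ; metal | 3656 | 8531 | 12187 ; rock | 8077 | 8559 | 16636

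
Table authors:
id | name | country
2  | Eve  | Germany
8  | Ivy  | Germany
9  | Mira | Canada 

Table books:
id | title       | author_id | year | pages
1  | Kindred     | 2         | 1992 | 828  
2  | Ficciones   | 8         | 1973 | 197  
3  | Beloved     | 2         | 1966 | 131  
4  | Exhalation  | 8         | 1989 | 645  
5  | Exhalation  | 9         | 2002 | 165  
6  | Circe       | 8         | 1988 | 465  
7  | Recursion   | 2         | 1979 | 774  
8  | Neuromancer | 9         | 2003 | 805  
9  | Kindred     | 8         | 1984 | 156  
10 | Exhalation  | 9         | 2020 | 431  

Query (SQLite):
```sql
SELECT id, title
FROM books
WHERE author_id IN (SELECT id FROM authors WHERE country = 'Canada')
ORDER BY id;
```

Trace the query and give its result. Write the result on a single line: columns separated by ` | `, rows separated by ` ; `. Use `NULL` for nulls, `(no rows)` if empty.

Inner query: authors.id where country = 'Canada'.
Outer: keep books rows whose author_id is in that set.
Inner query → {9}

5 | Exhalation ; 8 | Neuromancer ; 10 | Exhalation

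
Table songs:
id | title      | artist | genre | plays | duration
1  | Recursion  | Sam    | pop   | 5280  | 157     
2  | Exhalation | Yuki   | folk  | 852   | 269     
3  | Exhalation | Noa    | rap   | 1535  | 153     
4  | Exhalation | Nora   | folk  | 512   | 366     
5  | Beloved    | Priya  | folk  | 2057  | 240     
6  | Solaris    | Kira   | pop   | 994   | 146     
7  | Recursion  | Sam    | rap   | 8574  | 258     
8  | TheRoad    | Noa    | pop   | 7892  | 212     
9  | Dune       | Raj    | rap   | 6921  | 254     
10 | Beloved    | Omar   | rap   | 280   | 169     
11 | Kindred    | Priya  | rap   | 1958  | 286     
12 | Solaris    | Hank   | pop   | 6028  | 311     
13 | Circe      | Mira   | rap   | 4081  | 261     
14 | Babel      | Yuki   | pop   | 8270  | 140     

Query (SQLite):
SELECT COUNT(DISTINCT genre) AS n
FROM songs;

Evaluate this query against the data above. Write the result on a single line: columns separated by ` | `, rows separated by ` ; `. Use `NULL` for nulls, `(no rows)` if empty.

Count distinct non-NULL genre values.

3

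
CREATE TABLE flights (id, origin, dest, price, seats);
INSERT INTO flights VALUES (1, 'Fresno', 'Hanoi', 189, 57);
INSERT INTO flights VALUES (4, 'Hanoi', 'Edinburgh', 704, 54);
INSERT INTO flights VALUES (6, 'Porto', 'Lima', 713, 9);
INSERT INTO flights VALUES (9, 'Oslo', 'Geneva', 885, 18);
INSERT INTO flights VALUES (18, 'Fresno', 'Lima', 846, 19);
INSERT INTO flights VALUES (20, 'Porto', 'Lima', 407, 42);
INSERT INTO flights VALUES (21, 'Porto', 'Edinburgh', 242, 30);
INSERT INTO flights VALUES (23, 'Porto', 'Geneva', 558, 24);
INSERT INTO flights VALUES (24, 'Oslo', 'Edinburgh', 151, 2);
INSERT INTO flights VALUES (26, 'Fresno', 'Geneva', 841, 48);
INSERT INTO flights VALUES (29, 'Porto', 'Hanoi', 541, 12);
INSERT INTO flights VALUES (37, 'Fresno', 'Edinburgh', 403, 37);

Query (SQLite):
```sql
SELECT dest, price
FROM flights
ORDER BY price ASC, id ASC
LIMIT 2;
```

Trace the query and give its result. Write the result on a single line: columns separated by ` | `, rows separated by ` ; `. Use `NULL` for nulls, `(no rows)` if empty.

Sort by price asc, tiebreak id asc: (151, id=24), (189, id=1), (242, id=21), (403, id=37), (407, id=20) …. Take first 2.

Edinburgh | 151 ; Hanoi | 189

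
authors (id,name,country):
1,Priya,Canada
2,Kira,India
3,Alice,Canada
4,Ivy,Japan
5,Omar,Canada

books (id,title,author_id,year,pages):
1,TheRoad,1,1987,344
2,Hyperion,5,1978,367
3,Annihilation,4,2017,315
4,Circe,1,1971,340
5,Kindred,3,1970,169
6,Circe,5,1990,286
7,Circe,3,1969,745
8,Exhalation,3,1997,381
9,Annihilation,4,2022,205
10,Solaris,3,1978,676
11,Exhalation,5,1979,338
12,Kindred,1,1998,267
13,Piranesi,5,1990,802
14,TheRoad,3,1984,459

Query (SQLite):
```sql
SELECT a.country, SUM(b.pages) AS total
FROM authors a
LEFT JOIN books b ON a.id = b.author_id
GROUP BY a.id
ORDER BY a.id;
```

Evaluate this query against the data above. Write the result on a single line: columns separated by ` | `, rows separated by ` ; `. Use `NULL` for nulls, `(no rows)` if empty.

LEFT JOIN keeps every authors row; unmatched ones get NULL for books columns.
Group by authors.id and compute SUM(b.pages). SUM over an all-NULL group is NULL.
  1: ids {1, 4, 12} → SUM(b.pages)=951
  2: ids {—} → SUM(b.pages)=NULL
  3: ids {5, 7, 8, 10, 14} → SUM(b.pages)=2430
  4: ids {3, 9} → SUM(b.pages)=520
  5: ids {2, 6, 11, 13} → SUM(b.pages)=1793

Canada | 951 ; India | NULL ; Canada | 2430 ; Japan | 520 ; Canada | 1793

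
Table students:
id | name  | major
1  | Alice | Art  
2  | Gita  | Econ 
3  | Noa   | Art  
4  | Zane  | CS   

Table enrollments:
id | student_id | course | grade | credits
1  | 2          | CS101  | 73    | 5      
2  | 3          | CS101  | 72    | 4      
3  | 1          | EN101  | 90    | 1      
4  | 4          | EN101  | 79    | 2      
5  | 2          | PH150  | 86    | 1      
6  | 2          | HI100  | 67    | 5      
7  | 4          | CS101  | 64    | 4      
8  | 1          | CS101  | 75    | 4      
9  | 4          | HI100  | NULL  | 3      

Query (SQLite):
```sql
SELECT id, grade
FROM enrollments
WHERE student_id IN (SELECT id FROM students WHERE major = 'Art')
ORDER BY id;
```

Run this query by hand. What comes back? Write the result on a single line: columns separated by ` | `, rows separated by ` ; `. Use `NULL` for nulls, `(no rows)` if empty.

2 | 72 ; 3 | 90 ; 8 | 75

Inner query: students.id where major = 'Art'.
Outer: keep enrollments rows whose student_id is in that set.
Inner query → {1, 3}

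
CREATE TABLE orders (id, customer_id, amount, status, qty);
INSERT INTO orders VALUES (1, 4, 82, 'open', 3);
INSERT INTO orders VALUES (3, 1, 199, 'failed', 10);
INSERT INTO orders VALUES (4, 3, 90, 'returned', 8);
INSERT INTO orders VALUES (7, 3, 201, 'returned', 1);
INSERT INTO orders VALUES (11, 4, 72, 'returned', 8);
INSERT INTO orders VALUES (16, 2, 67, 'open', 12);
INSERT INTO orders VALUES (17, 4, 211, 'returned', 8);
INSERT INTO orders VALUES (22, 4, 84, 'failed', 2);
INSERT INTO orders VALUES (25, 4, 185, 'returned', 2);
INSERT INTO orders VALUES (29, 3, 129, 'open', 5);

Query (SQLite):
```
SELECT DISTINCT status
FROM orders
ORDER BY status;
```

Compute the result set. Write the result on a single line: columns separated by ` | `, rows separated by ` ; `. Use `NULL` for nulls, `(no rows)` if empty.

failed ; open ; returned

Collect distinct status values from orders.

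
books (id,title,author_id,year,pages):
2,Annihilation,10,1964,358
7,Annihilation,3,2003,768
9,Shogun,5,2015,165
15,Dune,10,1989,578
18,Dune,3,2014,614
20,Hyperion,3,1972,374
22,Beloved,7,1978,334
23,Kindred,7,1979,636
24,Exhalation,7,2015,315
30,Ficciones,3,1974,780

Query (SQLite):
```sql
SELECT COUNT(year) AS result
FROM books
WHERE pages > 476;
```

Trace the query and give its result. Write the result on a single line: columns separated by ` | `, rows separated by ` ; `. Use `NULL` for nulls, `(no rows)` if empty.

5

Rows where pages > 476 → year values: [2003, 1989, 2014, 1979, 1974].
COUNT(year) counts non-NULL values → 5.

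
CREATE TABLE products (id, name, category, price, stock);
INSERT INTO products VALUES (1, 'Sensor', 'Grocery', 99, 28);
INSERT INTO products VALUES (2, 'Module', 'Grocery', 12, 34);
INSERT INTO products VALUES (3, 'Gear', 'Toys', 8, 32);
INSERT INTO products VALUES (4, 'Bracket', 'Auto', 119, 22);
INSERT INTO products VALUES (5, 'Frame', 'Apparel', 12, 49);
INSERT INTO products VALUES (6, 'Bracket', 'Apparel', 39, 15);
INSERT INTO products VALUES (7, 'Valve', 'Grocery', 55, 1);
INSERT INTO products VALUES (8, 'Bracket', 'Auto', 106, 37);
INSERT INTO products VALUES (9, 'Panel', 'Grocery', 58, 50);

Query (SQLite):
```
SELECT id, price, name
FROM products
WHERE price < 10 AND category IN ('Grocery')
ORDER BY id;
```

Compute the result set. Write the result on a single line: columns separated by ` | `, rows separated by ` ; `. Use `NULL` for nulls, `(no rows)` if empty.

(no rows)

price < 10: ids {3}
category IN ('Grocery'): ids {1, 2, 7, 9}
Combine with AND.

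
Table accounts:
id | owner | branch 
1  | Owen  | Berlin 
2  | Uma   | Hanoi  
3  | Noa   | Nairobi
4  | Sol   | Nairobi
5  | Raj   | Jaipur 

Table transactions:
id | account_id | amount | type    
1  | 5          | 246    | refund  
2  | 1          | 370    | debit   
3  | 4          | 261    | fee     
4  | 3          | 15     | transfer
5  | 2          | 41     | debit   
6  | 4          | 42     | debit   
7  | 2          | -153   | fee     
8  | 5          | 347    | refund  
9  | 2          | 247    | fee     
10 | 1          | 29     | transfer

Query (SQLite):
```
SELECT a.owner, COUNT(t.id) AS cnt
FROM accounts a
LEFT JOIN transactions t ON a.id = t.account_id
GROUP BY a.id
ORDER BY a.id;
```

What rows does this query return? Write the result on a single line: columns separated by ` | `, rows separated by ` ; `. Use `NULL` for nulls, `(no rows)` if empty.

Owen | 2 ; Uma | 3 ; Noa | 1 ; Sol | 2 ; Raj | 2

LEFT JOIN keeps every accounts row; unmatched ones get NULL for transactions columns.
Group by accounts.id and compute COUNT(t.id). COUNT(col) of an all-NULL group is 0.
  1: ids {2, 10} → COUNT(t.id)=2
  2: ids {5, 7, 9} → COUNT(t.id)=3
  3: ids {4} → COUNT(t.id)=1
  4: ids {3, 6} → COUNT(t.id)=2
  5: ids {1, 8} → COUNT(t.id)=2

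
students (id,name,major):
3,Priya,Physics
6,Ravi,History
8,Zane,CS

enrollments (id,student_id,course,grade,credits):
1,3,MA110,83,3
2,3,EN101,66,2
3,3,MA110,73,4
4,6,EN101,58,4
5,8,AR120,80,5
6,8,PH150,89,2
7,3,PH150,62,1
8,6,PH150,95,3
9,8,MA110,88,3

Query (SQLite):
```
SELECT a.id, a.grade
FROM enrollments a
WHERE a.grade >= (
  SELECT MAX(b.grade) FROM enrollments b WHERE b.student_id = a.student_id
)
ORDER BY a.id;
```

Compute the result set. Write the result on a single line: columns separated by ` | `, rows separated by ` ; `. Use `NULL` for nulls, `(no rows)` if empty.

For each enrollments row a, compute MAX(grade) over rows sharing a.student_id.
Keep row a if a.grade >= that per-group MAX.
  student_id=3: MAX(grade) = 83
  student_id=6: MAX(grade) = 95
  student_id=8: MAX(grade) = 89

1 | 83 ; 6 | 89 ; 8 | 95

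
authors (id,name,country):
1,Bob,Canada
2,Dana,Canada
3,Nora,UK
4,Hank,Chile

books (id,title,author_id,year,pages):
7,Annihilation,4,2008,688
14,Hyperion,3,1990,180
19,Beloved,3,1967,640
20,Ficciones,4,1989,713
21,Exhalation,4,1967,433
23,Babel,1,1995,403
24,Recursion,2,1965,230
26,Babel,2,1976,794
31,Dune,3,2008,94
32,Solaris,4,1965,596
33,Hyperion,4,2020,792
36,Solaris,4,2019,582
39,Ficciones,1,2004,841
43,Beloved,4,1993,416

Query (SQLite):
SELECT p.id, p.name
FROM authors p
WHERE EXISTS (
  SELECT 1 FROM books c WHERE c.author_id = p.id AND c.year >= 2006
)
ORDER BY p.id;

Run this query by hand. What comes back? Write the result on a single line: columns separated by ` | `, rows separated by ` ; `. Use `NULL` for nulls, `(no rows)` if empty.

For each authors row, check whether any books with matching author_id has year >= 2006.
Keep rows where that is true.

3 | Nora ; 4 | Hank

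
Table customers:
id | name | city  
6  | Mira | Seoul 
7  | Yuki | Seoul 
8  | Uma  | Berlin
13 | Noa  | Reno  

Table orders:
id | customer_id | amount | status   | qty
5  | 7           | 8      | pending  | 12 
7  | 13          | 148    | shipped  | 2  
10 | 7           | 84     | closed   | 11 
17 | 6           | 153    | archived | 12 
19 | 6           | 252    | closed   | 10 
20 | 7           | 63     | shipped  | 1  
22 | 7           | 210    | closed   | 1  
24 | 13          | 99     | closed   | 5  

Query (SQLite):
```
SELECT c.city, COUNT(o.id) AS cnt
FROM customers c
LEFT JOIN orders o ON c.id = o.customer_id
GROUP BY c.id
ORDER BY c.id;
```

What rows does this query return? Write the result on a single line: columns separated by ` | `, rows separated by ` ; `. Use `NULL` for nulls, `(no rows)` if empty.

Seoul | 2 ; Seoul | 4 ; Berlin | 0 ; Reno | 2

LEFT JOIN keeps every customers row; unmatched ones get NULL for orders columns.
Group by customers.id and compute COUNT(o.id). COUNT(col) of an all-NULL group is 0.
  6: ids {17, 19} → COUNT(o.id)=2
  7: ids {5, 10, 20, 22} → COUNT(o.id)=4
  8: ids {—} → COUNT(o.id)=0
  13: ids {7, 24} → COUNT(o.id)=2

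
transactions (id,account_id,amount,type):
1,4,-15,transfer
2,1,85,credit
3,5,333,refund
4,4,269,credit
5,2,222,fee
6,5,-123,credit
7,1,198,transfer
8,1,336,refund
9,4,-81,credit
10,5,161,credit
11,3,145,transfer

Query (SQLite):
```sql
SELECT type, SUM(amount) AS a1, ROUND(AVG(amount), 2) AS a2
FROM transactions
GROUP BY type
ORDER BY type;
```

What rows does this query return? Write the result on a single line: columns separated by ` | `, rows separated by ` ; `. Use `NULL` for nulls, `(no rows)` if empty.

credit | 311 | 62.2 ; fee | 222 | 222 ; refund | 669 | 334.5 ; transfer | 328 | 109.33

Group transactions by type.
Per group compute: SUM(amount), ROUND(AVG(amount), 2).
  credit: ids {2, 4, 6, 9, 10} → SUM(amount)=311, ROUND(AVG(amount), 2)=62.2
  fee: ids {5} → SUM(amount)=222, ROUND(AVG(amount), 2)=222
  refund: ids {3, 8} → SUM(amount)=669, ROUND(AVG(amount), 2)=334.5
  transfer: ids {1, 7, 11} → SUM(amount)=328, ROUND(AVG(amount), 2)=109.33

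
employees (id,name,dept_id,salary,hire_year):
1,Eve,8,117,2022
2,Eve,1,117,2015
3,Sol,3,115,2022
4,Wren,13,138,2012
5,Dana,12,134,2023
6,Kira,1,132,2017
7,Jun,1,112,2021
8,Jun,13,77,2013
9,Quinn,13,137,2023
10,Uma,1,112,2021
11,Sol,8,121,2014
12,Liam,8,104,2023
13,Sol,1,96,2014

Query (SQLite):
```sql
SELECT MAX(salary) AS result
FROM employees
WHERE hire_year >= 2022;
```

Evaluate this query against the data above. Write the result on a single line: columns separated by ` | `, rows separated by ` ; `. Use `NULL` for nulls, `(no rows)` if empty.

137

Rows where hire_year >= 2022 → salary values: [117, 115, 134, 137, 104].
MAX of non-NULL values = 137.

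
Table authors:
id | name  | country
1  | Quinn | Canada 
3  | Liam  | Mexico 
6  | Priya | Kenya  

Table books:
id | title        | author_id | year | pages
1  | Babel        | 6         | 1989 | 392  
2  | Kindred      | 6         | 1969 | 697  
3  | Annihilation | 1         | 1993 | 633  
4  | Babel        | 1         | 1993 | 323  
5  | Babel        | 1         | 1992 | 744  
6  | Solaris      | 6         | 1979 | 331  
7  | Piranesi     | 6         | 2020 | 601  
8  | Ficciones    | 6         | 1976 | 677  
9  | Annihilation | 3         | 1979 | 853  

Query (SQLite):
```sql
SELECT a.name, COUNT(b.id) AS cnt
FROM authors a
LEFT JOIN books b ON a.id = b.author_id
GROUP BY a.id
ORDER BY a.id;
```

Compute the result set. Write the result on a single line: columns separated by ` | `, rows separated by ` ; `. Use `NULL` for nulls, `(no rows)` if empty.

Quinn | 3 ; Liam | 1 ; Priya | 5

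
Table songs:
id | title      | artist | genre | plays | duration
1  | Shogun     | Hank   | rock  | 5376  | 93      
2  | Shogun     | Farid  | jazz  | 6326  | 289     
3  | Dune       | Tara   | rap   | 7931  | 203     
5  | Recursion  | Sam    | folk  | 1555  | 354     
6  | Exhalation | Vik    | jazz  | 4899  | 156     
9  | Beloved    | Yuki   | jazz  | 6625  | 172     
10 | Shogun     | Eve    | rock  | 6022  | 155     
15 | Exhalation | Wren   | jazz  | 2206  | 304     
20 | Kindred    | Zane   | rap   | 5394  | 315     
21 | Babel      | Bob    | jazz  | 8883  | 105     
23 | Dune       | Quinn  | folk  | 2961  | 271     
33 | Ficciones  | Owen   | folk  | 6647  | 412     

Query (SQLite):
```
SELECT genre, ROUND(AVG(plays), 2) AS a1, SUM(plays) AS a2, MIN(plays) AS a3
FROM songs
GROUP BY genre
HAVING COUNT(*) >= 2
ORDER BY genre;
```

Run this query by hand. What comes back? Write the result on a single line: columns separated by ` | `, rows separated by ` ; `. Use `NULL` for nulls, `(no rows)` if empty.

Group songs by genre.
Per group compute: ROUND(AVG(plays), 2), SUM(plays), MIN(plays).
HAVING: drop groups with fewer than 2 rows.
  folk: ids {5, 23, 33} → ROUND(AVG(plays), 2)=3721, SUM(plays)=11163, MIN(plays)=1555
  jazz: ids {2, 6, 9, 15, 21} → ROUND(AVG(plays), 2)=5787.8, SUM(plays)=28939, MIN(plays)=2206
  rap: ids {3, 20} → ROUND(AVG(plays), 2)=6662.5, SUM(plays)=13325, MIN(plays)=5394
  rock: ids {1, 10} → ROUND(AVG(plays), 2)=5699, SUM(plays)=11398, MIN(plays)=5376

folk | 3721 | 11163 | 1555 ; jazz | 5787.8 | 28939 | 2206 ; rap | 6662.5 | 13325 | 5394 ; rock | 5699 | 11398 | 5376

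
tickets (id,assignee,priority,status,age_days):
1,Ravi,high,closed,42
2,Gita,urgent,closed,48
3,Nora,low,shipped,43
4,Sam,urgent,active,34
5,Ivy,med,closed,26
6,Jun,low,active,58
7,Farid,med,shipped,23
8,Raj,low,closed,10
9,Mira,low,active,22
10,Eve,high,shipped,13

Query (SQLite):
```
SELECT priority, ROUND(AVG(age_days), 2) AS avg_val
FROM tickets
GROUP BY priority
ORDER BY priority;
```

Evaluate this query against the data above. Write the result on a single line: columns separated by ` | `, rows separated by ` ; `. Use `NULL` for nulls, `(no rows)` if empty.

Partition tickets by priority; compute ROUND(AVG(age_days), 2) within each group.
  high: ids {1, 10} → ROUND(AVG(age_days), 2)=27.5
  low: ids {3, 6, 8, 9} → ROUND(AVG(age_days), 2)=33.25
  med: ids {5, 7} → ROUND(AVG(age_days), 2)=24.5
  urgent: ids {2, 4} → ROUND(AVG(age_days), 2)=41

high | 27.5 ; low | 33.25 ; med | 24.5 ; urgent | 41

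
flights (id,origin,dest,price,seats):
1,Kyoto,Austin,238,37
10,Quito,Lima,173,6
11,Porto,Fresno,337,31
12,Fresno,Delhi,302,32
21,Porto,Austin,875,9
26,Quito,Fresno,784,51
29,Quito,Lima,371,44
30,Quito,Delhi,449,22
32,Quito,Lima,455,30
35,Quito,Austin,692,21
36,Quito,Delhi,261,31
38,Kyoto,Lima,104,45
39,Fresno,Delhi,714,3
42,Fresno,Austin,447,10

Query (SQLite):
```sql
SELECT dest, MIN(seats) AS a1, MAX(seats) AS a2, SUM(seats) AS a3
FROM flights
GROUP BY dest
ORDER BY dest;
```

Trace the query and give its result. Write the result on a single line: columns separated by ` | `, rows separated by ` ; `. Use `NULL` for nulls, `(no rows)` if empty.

Group flights by dest.
Per group compute: MIN(seats), MAX(seats), SUM(seats).
  Austin: ids {1, 21, 35, 42} → MIN(seats)=9, MAX(seats)=37, SUM(seats)=77
  Delhi: ids {12, 30, 36, 39} → MIN(seats)=3, MAX(seats)=32, SUM(seats)=88
  Fresno: ids {11, 26} → MIN(seats)=31, MAX(seats)=51, SUM(seats)=82
  Lima: ids {10, 29, 32, 38} → MIN(seats)=6, MAX(seats)=45, SUM(seats)=125

Austin | 9 | 37 | 77 ; Delhi | 3 | 32 | 88 ; Fresno | 31 | 51 | 82 ; Lima | 6 | 45 | 125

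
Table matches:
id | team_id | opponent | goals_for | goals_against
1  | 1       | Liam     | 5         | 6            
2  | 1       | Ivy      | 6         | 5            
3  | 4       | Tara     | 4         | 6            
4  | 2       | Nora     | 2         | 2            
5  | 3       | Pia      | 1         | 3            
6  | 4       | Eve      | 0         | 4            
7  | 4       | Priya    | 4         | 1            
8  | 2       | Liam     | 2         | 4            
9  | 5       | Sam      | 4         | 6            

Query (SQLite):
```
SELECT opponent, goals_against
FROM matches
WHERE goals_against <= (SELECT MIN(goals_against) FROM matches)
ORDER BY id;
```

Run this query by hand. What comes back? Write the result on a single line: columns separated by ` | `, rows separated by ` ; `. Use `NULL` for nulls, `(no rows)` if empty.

Priya | 1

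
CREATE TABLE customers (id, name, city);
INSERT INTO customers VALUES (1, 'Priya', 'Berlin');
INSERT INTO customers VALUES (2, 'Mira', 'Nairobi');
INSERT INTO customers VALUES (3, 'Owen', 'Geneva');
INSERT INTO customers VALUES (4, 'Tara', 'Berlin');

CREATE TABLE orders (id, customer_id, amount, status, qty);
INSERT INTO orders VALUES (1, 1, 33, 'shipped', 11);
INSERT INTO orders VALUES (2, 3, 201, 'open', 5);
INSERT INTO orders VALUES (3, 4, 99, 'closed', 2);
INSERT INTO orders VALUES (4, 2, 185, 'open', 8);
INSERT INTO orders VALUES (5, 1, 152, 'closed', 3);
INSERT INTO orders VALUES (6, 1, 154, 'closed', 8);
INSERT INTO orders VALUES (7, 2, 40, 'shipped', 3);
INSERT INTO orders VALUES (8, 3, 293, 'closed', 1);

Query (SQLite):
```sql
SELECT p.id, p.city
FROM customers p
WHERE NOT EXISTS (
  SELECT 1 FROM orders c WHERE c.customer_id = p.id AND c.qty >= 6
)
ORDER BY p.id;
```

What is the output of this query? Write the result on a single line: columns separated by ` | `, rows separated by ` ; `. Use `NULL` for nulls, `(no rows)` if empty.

For each customers row, check whether any orders with matching customer_id has qty >= 6.
Keep rows where that is false.

3 | Geneva ; 4 | Berlin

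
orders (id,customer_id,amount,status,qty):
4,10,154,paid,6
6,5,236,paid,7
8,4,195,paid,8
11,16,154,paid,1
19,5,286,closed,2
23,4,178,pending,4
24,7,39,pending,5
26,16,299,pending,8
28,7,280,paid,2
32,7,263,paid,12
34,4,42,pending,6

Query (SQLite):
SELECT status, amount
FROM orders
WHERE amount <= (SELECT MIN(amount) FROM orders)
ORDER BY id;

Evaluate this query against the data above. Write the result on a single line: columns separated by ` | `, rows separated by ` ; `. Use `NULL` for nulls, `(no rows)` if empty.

pending | 39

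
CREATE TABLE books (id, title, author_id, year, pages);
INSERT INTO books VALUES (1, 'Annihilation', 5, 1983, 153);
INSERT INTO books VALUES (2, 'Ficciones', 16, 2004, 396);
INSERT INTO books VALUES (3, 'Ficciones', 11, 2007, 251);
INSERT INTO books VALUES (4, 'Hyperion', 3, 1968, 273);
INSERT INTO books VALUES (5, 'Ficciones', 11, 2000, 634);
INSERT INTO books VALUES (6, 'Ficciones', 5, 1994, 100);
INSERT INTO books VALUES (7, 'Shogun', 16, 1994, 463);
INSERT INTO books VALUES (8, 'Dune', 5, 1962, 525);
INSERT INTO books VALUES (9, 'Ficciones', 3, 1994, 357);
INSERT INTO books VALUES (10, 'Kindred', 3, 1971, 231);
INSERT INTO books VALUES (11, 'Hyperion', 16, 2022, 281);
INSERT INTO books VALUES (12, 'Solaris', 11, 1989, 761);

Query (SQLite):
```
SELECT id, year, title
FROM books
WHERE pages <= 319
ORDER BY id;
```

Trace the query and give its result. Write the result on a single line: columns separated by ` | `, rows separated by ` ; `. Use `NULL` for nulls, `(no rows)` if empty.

1 | 1983 | Annihilation ; 3 | 2007 | Ficciones ; 4 | 1968 | Hyperion ; 6 | 1994 | Ficciones ; 10 | 1971 | Kindred ; 11 | 2022 | Hyperion

pages <= 319: ids {1, 3, 4, 6, 10, 11}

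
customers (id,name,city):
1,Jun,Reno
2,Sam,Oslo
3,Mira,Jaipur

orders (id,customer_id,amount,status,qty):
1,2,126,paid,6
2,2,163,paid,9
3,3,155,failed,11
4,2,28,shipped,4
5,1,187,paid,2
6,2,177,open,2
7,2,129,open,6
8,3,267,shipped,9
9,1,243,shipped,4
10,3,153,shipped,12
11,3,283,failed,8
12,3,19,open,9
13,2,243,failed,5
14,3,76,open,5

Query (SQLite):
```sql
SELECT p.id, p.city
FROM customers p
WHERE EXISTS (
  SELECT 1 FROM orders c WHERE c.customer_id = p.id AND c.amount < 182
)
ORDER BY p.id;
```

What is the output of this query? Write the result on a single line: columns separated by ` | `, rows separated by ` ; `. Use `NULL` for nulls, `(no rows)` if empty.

For each customers row, check whether any orders with matching customer_id has amount < 182.
Keep rows where that is true.

2 | Oslo ; 3 | Jaipur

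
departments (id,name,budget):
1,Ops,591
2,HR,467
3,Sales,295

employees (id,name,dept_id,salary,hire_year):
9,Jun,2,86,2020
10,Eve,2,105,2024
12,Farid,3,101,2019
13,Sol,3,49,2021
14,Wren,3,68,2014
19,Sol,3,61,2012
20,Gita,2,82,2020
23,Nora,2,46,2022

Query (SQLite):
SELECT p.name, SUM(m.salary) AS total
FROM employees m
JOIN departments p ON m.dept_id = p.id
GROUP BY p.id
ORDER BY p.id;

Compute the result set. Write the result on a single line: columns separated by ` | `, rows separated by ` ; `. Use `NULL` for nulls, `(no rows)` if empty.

Join each employees row to its departments via dept_id.
Group joined rows by departments.id; compute SUM(m.salary) per group.
  2: ids {9, 10, 20, 23} → SUM(m.salary)=319
  3: ids {12, 13, 14, 19} → SUM(m.salary)=279

HR | 319 ; Sales | 279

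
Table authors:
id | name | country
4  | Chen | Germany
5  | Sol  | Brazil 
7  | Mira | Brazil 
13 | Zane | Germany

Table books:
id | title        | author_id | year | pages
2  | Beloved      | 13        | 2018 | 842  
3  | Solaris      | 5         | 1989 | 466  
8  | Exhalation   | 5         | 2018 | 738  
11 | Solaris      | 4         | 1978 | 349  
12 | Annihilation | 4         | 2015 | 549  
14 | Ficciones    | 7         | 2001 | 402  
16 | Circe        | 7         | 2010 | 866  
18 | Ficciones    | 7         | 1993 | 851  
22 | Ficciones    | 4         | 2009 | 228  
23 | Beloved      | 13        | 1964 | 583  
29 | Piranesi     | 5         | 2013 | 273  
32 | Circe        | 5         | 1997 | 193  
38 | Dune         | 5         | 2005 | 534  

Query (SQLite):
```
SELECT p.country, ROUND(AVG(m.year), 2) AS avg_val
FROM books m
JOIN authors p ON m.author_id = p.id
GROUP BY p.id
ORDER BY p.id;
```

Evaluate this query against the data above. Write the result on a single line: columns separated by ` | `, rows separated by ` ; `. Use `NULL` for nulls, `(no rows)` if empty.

Germany | 2000.67 ; Brazil | 2004.4 ; Brazil | 2001.33 ; Germany | 1991

Join each books row to its authors via author_id.
Group joined rows by authors.id; compute ROUND(AVG(m.year), 2) per group.
  4: ids {11, 12, 22} → ROUND(AVG(m.year), 2)=2000.67
  5: ids {3, 8, 29, 32, 38} → ROUND(AVG(m.year), 2)=2004.4
  7: ids {14, 16, 18} → ROUND(AVG(m.year), 2)=2001.33
  13: ids {2, 23} → ROUND(AVG(m.year), 2)=1991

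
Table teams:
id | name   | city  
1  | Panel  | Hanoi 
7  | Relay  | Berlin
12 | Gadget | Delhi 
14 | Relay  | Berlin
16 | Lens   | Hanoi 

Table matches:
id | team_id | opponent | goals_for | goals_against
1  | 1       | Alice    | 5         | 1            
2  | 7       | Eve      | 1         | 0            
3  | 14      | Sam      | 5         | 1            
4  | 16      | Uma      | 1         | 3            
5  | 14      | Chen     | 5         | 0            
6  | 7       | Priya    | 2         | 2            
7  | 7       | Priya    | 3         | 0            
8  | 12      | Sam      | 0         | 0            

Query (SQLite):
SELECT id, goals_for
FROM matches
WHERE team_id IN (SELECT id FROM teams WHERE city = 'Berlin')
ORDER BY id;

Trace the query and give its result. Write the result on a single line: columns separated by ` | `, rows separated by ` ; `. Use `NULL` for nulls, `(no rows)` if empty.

Inner query: teams.id where city = 'Berlin'.
Outer: keep matches rows whose team_id is in that set.
Inner query → {7, 14}

2 | 1 ; 3 | 5 ; 5 | 5 ; 6 | 2 ; 7 | 3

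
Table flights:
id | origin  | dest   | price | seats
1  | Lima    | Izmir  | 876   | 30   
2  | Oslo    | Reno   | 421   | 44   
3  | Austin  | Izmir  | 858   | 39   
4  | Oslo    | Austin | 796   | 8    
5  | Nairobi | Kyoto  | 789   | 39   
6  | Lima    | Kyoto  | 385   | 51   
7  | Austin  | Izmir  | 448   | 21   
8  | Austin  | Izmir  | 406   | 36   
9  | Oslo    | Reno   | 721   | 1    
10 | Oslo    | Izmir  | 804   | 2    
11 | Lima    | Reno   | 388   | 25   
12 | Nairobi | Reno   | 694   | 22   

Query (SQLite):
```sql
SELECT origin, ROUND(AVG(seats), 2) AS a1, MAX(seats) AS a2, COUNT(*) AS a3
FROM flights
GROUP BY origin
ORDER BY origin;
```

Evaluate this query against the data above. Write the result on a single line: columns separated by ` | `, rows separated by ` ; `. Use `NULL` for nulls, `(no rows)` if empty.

Austin | 32 | 39 | 3 ; Lima | 35.33 | 51 | 3 ; Nairobi | 30.5 | 39 | 2 ; Oslo | 13.75 | 44 | 4

Group flights by origin.
Per group compute: ROUND(AVG(seats), 2), MAX(seats), COUNT(*).
  Austin: ids {3, 7, 8} → ROUND(AVG(seats), 2)=32, MAX(seats)=39, COUNT(*)=3
  Lima: ids {1, 6, 11} → ROUND(AVG(seats), 2)=35.33, MAX(seats)=51, COUNT(*)=3
  Nairobi: ids {5, 12} → ROUND(AVG(seats), 2)=30.5, MAX(seats)=39, COUNT(*)=2
  Oslo: ids {2, 4, 9, 10} → ROUND(AVG(seats), 2)=13.75, MAX(seats)=44, COUNT(*)=4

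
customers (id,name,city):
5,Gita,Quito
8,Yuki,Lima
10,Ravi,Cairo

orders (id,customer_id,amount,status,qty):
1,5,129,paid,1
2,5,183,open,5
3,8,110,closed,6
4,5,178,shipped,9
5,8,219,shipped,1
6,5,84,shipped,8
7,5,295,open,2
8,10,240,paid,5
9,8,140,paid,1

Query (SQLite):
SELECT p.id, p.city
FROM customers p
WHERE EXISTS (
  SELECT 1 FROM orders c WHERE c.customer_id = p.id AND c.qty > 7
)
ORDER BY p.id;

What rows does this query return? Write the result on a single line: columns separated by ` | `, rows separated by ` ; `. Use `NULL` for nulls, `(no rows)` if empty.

5 | Quito

For each customers row, check whether any orders with matching customer_id has qty > 7.
Keep rows where that is true.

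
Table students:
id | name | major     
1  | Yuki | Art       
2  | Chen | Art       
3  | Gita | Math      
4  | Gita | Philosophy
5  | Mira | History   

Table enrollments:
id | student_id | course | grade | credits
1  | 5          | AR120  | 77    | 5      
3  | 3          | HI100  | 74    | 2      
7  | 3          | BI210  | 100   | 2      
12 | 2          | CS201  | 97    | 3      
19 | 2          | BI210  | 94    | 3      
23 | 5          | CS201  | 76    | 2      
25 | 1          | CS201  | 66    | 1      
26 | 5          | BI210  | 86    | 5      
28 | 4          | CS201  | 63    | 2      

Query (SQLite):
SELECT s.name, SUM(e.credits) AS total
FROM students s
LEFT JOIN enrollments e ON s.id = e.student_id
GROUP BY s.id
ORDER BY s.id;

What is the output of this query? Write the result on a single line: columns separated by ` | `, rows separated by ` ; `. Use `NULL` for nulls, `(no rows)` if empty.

LEFT JOIN keeps every students row; unmatched ones get NULL for enrollments columns.
Group by students.id and compute SUM(e.credits). SUM over an all-NULL group is NULL.
  1: ids {25} → SUM(e.credits)=1
  2: ids {12, 19} → SUM(e.credits)=6
  3: ids {3, 7} → SUM(e.credits)=4
  4: ids {28} → SUM(e.credits)=2
  5: ids {1, 23, 26} → SUM(e.credits)=12

Yuki | 1 ; Chen | 6 ; Gita | 4 ; Gita | 2 ; Mira | 12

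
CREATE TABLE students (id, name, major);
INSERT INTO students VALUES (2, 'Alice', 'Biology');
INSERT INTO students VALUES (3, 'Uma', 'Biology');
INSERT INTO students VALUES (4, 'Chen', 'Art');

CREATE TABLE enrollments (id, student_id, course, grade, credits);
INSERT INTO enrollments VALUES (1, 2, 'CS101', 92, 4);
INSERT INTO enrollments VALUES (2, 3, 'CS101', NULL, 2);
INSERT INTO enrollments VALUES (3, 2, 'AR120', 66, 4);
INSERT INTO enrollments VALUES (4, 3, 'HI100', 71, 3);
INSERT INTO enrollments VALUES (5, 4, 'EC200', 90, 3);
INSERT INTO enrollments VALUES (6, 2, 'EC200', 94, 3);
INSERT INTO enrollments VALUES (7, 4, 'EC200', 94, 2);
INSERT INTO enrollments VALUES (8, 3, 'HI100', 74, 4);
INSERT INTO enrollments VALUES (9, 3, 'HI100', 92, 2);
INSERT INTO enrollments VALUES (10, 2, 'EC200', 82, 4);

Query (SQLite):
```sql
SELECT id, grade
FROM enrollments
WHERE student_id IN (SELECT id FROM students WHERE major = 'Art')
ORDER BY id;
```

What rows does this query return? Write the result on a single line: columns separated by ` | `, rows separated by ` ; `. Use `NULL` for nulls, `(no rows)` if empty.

Inner query: students.id where major = 'Art'.
Outer: keep enrollments rows whose student_id is in that set.
Inner query → {4}

5 | 90 ; 7 | 94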